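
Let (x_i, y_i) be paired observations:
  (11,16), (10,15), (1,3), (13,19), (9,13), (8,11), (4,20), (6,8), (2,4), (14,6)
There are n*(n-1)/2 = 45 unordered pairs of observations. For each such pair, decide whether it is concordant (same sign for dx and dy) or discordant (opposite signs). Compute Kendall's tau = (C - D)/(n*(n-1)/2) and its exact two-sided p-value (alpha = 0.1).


Step 1: Enumerate the 45 unordered pairs (i,j) with i<j and classify each by sign(x_j-x_i) * sign(y_j-y_i).
  (1,2):dx=-1,dy=-1->C; (1,3):dx=-10,dy=-13->C; (1,4):dx=+2,dy=+3->C; (1,5):dx=-2,dy=-3->C
  (1,6):dx=-3,dy=-5->C; (1,7):dx=-7,dy=+4->D; (1,8):dx=-5,dy=-8->C; (1,9):dx=-9,dy=-12->C
  (1,10):dx=+3,dy=-10->D; (2,3):dx=-9,dy=-12->C; (2,4):dx=+3,dy=+4->C; (2,5):dx=-1,dy=-2->C
  (2,6):dx=-2,dy=-4->C; (2,7):dx=-6,dy=+5->D; (2,8):dx=-4,dy=-7->C; (2,9):dx=-8,dy=-11->C
  (2,10):dx=+4,dy=-9->D; (3,4):dx=+12,dy=+16->C; (3,5):dx=+8,dy=+10->C; (3,6):dx=+7,dy=+8->C
  (3,7):dx=+3,dy=+17->C; (3,8):dx=+5,dy=+5->C; (3,9):dx=+1,dy=+1->C; (3,10):dx=+13,dy=+3->C
  (4,5):dx=-4,dy=-6->C; (4,6):dx=-5,dy=-8->C; (4,7):dx=-9,dy=+1->D; (4,8):dx=-7,dy=-11->C
  (4,9):dx=-11,dy=-15->C; (4,10):dx=+1,dy=-13->D; (5,6):dx=-1,dy=-2->C; (5,7):dx=-5,dy=+7->D
  (5,8):dx=-3,dy=-5->C; (5,9):dx=-7,dy=-9->C; (5,10):dx=+5,dy=-7->D; (6,7):dx=-4,dy=+9->D
  (6,8):dx=-2,dy=-3->C; (6,9):dx=-6,dy=-7->C; (6,10):dx=+6,dy=-5->D; (7,8):dx=+2,dy=-12->D
  (7,9):dx=-2,dy=-16->C; (7,10):dx=+10,dy=-14->D; (8,9):dx=-4,dy=-4->C; (8,10):dx=+8,dy=-2->D
  (9,10):dx=+12,dy=+2->C
Step 2: C = 32, D = 13, total pairs = 45.
Step 3: tau = (C - D)/(n(n-1)/2) = (32 - 13)/45 = 0.422222.
Step 4: Exact two-sided p-value (enumerate n! = 3628800 permutations of y under H0): p = 0.108313.
Step 5: alpha = 0.1. fail to reject H0.

tau_b = 0.4222 (C=32, D=13), p = 0.108313, fail to reject H0.


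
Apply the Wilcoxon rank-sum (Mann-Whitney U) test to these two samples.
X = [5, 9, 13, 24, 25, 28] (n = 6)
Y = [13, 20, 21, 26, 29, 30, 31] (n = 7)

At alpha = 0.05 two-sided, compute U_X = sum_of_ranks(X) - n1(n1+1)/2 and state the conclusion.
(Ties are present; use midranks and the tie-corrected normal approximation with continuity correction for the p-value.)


Step 1: Combine and sort all 13 observations; assign midranks.
sorted (value, group): (5,X), (9,X), (13,X), (13,Y), (20,Y), (21,Y), (24,X), (25,X), (26,Y), (28,X), (29,Y), (30,Y), (31,Y)
ranks: 5->1, 9->2, 13->3.5, 13->3.5, 20->5, 21->6, 24->7, 25->8, 26->9, 28->10, 29->11, 30->12, 31->13
Step 2: Rank sum for X: R1 = 1 + 2 + 3.5 + 7 + 8 + 10 = 31.5.
Step 3: U_X = R1 - n1(n1+1)/2 = 31.5 - 6*7/2 = 31.5 - 21 = 10.5.
       U_Y = n1*n2 - U_X = 42 - 10.5 = 31.5.
Step 4: Ties are present, so use the tie-corrected normal approximation (with continuity correction) for the p-value.
Step 5: p-value = 0.152563; compare to alpha = 0.05. fail to reject H0.

U_X = 10.5, p = 0.152563, fail to reject H0 at alpha = 0.05.


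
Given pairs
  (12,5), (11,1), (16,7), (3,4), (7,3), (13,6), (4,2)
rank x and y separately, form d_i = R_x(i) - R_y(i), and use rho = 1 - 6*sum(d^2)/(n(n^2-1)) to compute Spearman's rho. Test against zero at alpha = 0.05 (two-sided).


Step 1: Rank x and y separately (midranks; no ties here).
rank(x): 12->5, 11->4, 16->7, 3->1, 7->3, 13->6, 4->2
rank(y): 5->5, 1->1, 7->7, 4->4, 3->3, 6->6, 2->2
Step 2: d_i = R_x(i) - R_y(i); compute d_i^2.
  (5-5)^2=0, (4-1)^2=9, (7-7)^2=0, (1-4)^2=9, (3-3)^2=0, (6-6)^2=0, (2-2)^2=0
sum(d^2) = 18.
Step 3: rho = 1 - 6*18 / (7*(7^2 - 1)) = 1 - 108/336 = 0.678571.
Step 4: Under H0, t = rho * sqrt((n-2)/(1-rho^2)) = 2.0657 ~ t(5).
Step 5: Two-sided p-value from the t-distribution with 5 df = 0.093750.
Step 6: alpha = 0.05. fail to reject H0.

rho = 0.6786, p = 0.093750, fail to reject H0 at alpha = 0.05.


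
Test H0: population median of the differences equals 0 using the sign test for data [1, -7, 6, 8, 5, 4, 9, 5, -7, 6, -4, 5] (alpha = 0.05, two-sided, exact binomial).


Step 1: Discard zero differences. Original n = 12; n_eff = number of nonzero differences = 12.
Nonzero differences (with sign): +1, -7, +6, +8, +5, +4, +9, +5, -7, +6, -4, +5
Step 2: Count signs: positive = 9, negative = 3.
Step 3: Under H0: P(positive) = 0.5, so the number of positives S ~ Bin(12, 0.5).
Step 4: Two-sided exact p-value = sum of Bin(12,0.5) probabilities at or below the observed probability = 0.145996.
Step 5: alpha = 0.05. fail to reject H0.

n_eff = 12, pos = 9, neg = 3, p = 0.145996, fail to reject H0.


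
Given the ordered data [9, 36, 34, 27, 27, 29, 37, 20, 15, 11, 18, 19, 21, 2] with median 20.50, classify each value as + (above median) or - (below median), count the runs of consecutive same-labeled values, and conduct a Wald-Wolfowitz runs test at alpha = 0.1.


Step 1: Compute median = 20.50; label A = above, B = below.
Labels in order: BAAAAAABBBBBAB  (n_A = 7, n_B = 7)
Step 2: Count runs R = 5.
Step 3: Under H0 (random ordering), E[R] = 2*n_A*n_B/(n_A+n_B) + 1 = 2*7*7/14 + 1 = 8.0000.
        Var[R] = 2*n_A*n_B*(2*n_A*n_B - n_A - n_B) / ((n_A+n_B)^2 * (n_A+n_B-1)) = 8232/2548 = 3.2308.
        SD[R] = 1.7974.
Step 4: Continuity-corrected z = (R + 0.5 - E[R]) / SD[R] = (5 + 0.5 - 8.0000) / 1.7974 = -1.3909.
Step 5: Two-sided p-value via normal approximation = 2*(1 - Phi(|z|)) = 0.164264.
Step 6: alpha = 0.1. fail to reject H0.

R = 5, z = -1.3909, p = 0.164264, fail to reject H0.


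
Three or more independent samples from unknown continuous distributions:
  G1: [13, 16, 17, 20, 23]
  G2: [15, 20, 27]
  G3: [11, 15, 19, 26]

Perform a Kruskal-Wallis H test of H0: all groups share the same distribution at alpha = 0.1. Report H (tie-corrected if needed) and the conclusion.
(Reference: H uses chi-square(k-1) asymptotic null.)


Step 1: Combine all N = 12 observations and assign midranks.
sorted (value, group, rank): (11,G3,1), (13,G1,2), (15,G2,3.5), (15,G3,3.5), (16,G1,5), (17,G1,6), (19,G3,7), (20,G1,8.5), (20,G2,8.5), (23,G1,10), (26,G3,11), (27,G2,12)
Step 2: Sum ranks within each group.
R_1 = 31.5 (n_1 = 5)
R_2 = 24 (n_2 = 3)
R_3 = 22.5 (n_3 = 4)
Step 3: H = 12/(N(N+1)) * sum(R_i^2/n_i) - 3(N+1)
     = 12/(12*13) * (31.5^2/5 + 24^2/3 + 22.5^2/4) - 3*13
     = 0.076923 * 517.013 - 39
     = 0.770192.
Step 4: Ties present; correction factor C = 1 - 12/(12^3 - 12) = 0.993007. Corrected H = 0.770192 / 0.993007 = 0.775616.
Step 5: Under H0, H ~ chi^2(2); p-value = 0.678543.
Step 6: alpha = 0.1. fail to reject H0.

H = 0.7756, df = 2, p = 0.678543, fail to reject H0.


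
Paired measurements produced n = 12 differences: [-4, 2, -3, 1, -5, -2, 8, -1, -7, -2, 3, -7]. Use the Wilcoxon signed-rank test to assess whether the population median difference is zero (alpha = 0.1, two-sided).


Step 1: Drop any zero differences (none here) and take |d_i|.
|d| = [4, 2, 3, 1, 5, 2, 8, 1, 7, 2, 3, 7]
Step 2: Midrank |d_i| (ties get averaged ranks).
ranks: |4|->8, |2|->4, |3|->6.5, |1|->1.5, |5|->9, |2|->4, |8|->12, |1|->1.5, |7|->10.5, |2|->4, |3|->6.5, |7|->10.5
Step 3: Attach original signs; sum ranks with positive sign and with negative sign.
W+ = 4 + 1.5 + 12 + 6.5 = 24
W- = 8 + 6.5 + 9 + 4 + 1.5 + 10.5 + 4 + 10.5 = 54
(Check: W+ + W- = 78 should equal n(n+1)/2 = 78.)
Step 4: Test statistic W = min(W+, W-) = 24.
Step 5: Ties in |d|, so use the tie-corrected normal approximation.
        E[W] = n(n+1)/4 = 12*13/4 = 39.
        Tie groups: |d|=1 (t=2), |d|=2 (t=3), |d|=3 (t=2), |d|=7 (t=2); sum(t^3 - t) = 42.
        Var[W] = n(n+1)(2n+1)/24 - sum(t^3-t)/48 = 3900/24 - 42/48 = 161.625.
        z = (W - E[W]) / sqrt(Var[W]) = (24 - 39) / 12.7132 = -1.1799.
        Two-sided p = 2*Phi(z) = 0.238049.
Step 6: alpha = 0.1. fail to reject H0.

W+ = 24, W- = 54, W = min = 24, p = 0.238049, fail to reject H0.


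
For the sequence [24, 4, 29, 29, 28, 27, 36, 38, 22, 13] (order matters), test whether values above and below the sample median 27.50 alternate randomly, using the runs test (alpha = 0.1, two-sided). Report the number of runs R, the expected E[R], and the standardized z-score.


Step 1: Compute median = 27.50; label A = above, B = below.
Labels in order: BBAAABAABB  (n_A = 5, n_B = 5)
Step 2: Count runs R = 5.
Step 3: Under H0 (random ordering), E[R] = 2*n_A*n_B/(n_A+n_B) + 1 = 2*5*5/10 + 1 = 6.0000.
        Var[R] = 2*n_A*n_B*(2*n_A*n_B - n_A - n_B) / ((n_A+n_B)^2 * (n_A+n_B-1)) = 2000/900 = 2.2222.
        SD[R] = 1.4907.
Step 4: Continuity-corrected z = (R + 0.5 - E[R]) / SD[R] = (5 + 0.5 - 6.0000) / 1.4907 = -0.3354.
Step 5: Two-sided p-value via normal approximation = 2*(1 - Phi(|z|)) = 0.737316.
Step 6: alpha = 0.1. fail to reject H0.

R = 5, z = -0.3354, p = 0.737316, fail to reject H0.


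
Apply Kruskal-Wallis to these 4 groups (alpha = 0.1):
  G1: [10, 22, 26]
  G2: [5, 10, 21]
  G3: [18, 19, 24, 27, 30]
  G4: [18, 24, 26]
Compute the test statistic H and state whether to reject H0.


Step 1: Combine all N = 14 observations and assign midranks.
sorted (value, group, rank): (5,G2,1), (10,G1,2.5), (10,G2,2.5), (18,G3,4.5), (18,G4,4.5), (19,G3,6), (21,G2,7), (22,G1,8), (24,G3,9.5), (24,G4,9.5), (26,G1,11.5), (26,G4,11.5), (27,G3,13), (30,G3,14)
Step 2: Sum ranks within each group.
R_1 = 22 (n_1 = 3)
R_2 = 10.5 (n_2 = 3)
R_3 = 47 (n_3 = 5)
R_4 = 25.5 (n_4 = 3)
Step 3: H = 12/(N(N+1)) * sum(R_i^2/n_i) - 3(N+1)
     = 12/(14*15) * (22^2/3 + 10.5^2/3 + 47^2/5 + 25.5^2/3) - 3*15
     = 0.057143 * 856.633 - 45
     = 3.950476.
Step 4: Ties present; correction factor C = 1 - 24/(14^3 - 14) = 0.991209. Corrected H = 3.950476 / 0.991209 = 3.985514.
Step 5: Under H0, H ~ chi^2(3); p-value = 0.263033.
Step 6: alpha = 0.1. fail to reject H0.

H = 3.9855, df = 3, p = 0.263033, fail to reject H0.


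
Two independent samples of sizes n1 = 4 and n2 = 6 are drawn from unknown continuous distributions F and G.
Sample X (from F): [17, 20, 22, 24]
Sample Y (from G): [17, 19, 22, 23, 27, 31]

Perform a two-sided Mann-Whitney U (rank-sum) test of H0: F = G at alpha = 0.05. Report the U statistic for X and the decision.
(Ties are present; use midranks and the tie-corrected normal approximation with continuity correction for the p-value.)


Step 1: Combine and sort all 10 observations; assign midranks.
sorted (value, group): (17,X), (17,Y), (19,Y), (20,X), (22,X), (22,Y), (23,Y), (24,X), (27,Y), (31,Y)
ranks: 17->1.5, 17->1.5, 19->3, 20->4, 22->5.5, 22->5.5, 23->7, 24->8, 27->9, 31->10
Step 2: Rank sum for X: R1 = 1.5 + 4 + 5.5 + 8 = 19.
Step 3: U_X = R1 - n1(n1+1)/2 = 19 - 4*5/2 = 19 - 10 = 9.
       U_Y = n1*n2 - U_X = 24 - 9 = 15.
Step 4: Ties are present, so use the tie-corrected normal approximation (with continuity correction) for the p-value.
Step 5: p-value = 0.591778; compare to alpha = 0.05. fail to reject H0.

U_X = 9, p = 0.591778, fail to reject H0 at alpha = 0.05.


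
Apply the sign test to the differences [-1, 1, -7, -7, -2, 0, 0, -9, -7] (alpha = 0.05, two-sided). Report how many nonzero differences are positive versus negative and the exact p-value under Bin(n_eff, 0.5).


Step 1: Discard zero differences. Original n = 9; n_eff = number of nonzero differences = 7.
Nonzero differences (with sign): -1, +1, -7, -7, -2, -9, -7
Step 2: Count signs: positive = 1, negative = 6.
Step 3: Under H0: P(positive) = 0.5, so the number of positives S ~ Bin(7, 0.5).
Step 4: Two-sided exact p-value = sum of Bin(7,0.5) probabilities at or below the observed probability = 0.125000.
Step 5: alpha = 0.05. fail to reject H0.

n_eff = 7, pos = 1, neg = 6, p = 0.125000, fail to reject H0.


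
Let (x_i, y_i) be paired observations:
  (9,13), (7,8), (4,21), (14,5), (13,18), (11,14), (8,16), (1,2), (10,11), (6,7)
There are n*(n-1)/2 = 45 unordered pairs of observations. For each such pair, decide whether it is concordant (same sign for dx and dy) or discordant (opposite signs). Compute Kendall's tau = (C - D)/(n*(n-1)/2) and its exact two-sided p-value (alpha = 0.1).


Step 1: Enumerate the 45 unordered pairs (i,j) with i<j and classify each by sign(x_j-x_i) * sign(y_j-y_i).
  (1,2):dx=-2,dy=-5->C; (1,3):dx=-5,dy=+8->D; (1,4):dx=+5,dy=-8->D; (1,5):dx=+4,dy=+5->C
  (1,6):dx=+2,dy=+1->C; (1,7):dx=-1,dy=+3->D; (1,8):dx=-8,dy=-11->C; (1,9):dx=+1,dy=-2->D
  (1,10):dx=-3,dy=-6->C; (2,3):dx=-3,dy=+13->D; (2,4):dx=+7,dy=-3->D; (2,5):dx=+6,dy=+10->C
  (2,6):dx=+4,dy=+6->C; (2,7):dx=+1,dy=+8->C; (2,8):dx=-6,dy=-6->C; (2,9):dx=+3,dy=+3->C
  (2,10):dx=-1,dy=-1->C; (3,4):dx=+10,dy=-16->D; (3,5):dx=+9,dy=-3->D; (3,6):dx=+7,dy=-7->D
  (3,7):dx=+4,dy=-5->D; (3,8):dx=-3,dy=-19->C; (3,9):dx=+6,dy=-10->D; (3,10):dx=+2,dy=-14->D
  (4,5):dx=-1,dy=+13->D; (4,6):dx=-3,dy=+9->D; (4,7):dx=-6,dy=+11->D; (4,8):dx=-13,dy=-3->C
  (4,9):dx=-4,dy=+6->D; (4,10):dx=-8,dy=+2->D; (5,6):dx=-2,dy=-4->C; (5,7):dx=-5,dy=-2->C
  (5,8):dx=-12,dy=-16->C; (5,9):dx=-3,dy=-7->C; (5,10):dx=-7,dy=-11->C; (6,7):dx=-3,dy=+2->D
  (6,8):dx=-10,dy=-12->C; (6,9):dx=-1,dy=-3->C; (6,10):dx=-5,dy=-7->C; (7,8):dx=-7,dy=-14->C
  (7,9):dx=+2,dy=-5->D; (7,10):dx=-2,dy=-9->C; (8,9):dx=+9,dy=+9->C; (8,10):dx=+5,dy=+5->C
  (9,10):dx=-4,dy=-4->C
Step 2: C = 26, D = 19, total pairs = 45.
Step 3: tau = (C - D)/(n(n-1)/2) = (26 - 19)/45 = 0.155556.
Step 4: Exact two-sided p-value (enumerate n! = 3628800 permutations of y under H0): p = 0.600654.
Step 5: alpha = 0.1. fail to reject H0.

tau_b = 0.1556 (C=26, D=19), p = 0.600654, fail to reject H0.


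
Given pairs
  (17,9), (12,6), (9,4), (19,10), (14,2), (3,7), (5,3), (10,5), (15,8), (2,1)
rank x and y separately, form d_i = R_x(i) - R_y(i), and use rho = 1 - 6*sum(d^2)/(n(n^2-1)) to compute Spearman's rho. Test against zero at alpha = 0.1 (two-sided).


Step 1: Rank x and y separately (midranks; no ties here).
rank(x): 17->9, 12->6, 9->4, 19->10, 14->7, 3->2, 5->3, 10->5, 15->8, 2->1
rank(y): 9->9, 6->6, 4->4, 10->10, 2->2, 7->7, 3->3, 5->5, 8->8, 1->1
Step 2: d_i = R_x(i) - R_y(i); compute d_i^2.
  (9-9)^2=0, (6-6)^2=0, (4-4)^2=0, (10-10)^2=0, (7-2)^2=25, (2-7)^2=25, (3-3)^2=0, (5-5)^2=0, (8-8)^2=0, (1-1)^2=0
sum(d^2) = 50.
Step 3: rho = 1 - 6*50 / (10*(10^2 - 1)) = 1 - 300/990 = 0.696970.
Step 4: Under H0, t = rho * sqrt((n-2)/(1-rho^2)) = 2.7490 ~ t(8).
Step 5: Two-sided p-value from the t-distribution with 8 df = 0.025097.
Step 6: alpha = 0.1. reject H0.

rho = 0.6970, p = 0.025097, reject H0 at alpha = 0.1.


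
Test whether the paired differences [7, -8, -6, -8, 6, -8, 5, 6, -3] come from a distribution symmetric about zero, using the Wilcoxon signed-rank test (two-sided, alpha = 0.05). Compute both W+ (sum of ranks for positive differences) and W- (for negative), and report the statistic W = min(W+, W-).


Step 1: Drop any zero differences (none here) and take |d_i|.
|d| = [7, 8, 6, 8, 6, 8, 5, 6, 3]
Step 2: Midrank |d_i| (ties get averaged ranks).
ranks: |7|->6, |8|->8, |6|->4, |8|->8, |6|->4, |8|->8, |5|->2, |6|->4, |3|->1
Step 3: Attach original signs; sum ranks with positive sign and with negative sign.
W+ = 6 + 4 + 2 + 4 = 16
W- = 8 + 4 + 8 + 8 + 1 = 29
(Check: W+ + W- = 45 should equal n(n+1)/2 = 45.)
Step 4: Test statistic W = min(W+, W-) = 16.
Step 5: Ties in |d|, so use the tie-corrected normal approximation.
        E[W] = n(n+1)/4 = 9*10/4 = 22.5.
        Tie groups: |d|=6 (t=3), |d|=8 (t=3); sum(t^3 - t) = 48.
        Var[W] = n(n+1)(2n+1)/24 - sum(t^3-t)/48 = 1710/24 - 48/48 = 70.25.
        z = (W - E[W]) / sqrt(Var[W]) = (16 - 22.5) / 8.3815 = -0.7755.
        Two-sided p = 2*Phi(z) = 0.438035.
Step 6: alpha = 0.05. fail to reject H0.

W+ = 16, W- = 29, W = min = 16, p = 0.438035, fail to reject H0.


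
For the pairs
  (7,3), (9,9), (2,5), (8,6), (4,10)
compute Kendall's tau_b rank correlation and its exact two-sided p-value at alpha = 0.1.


Step 1: Enumerate the 10 unordered pairs (i,j) with i<j and classify each by sign(x_j-x_i) * sign(y_j-y_i).
  (1,2):dx=+2,dy=+6->C; (1,3):dx=-5,dy=+2->D; (1,4):dx=+1,dy=+3->C; (1,5):dx=-3,dy=+7->D
  (2,3):dx=-7,dy=-4->C; (2,4):dx=-1,dy=-3->C; (2,5):dx=-5,dy=+1->D; (3,4):dx=+6,dy=+1->C
  (3,5):dx=+2,dy=+5->C; (4,5):dx=-4,dy=+4->D
Step 2: C = 6, D = 4, total pairs = 10.
Step 3: tau = (C - D)/(n(n-1)/2) = (6 - 4)/10 = 0.200000.
Step 4: Exact two-sided p-value (enumerate n! = 120 permutations of y under H0): p = 0.816667.
Step 5: alpha = 0.1. fail to reject H0.

tau_b = 0.2000 (C=6, D=4), p = 0.816667, fail to reject H0.


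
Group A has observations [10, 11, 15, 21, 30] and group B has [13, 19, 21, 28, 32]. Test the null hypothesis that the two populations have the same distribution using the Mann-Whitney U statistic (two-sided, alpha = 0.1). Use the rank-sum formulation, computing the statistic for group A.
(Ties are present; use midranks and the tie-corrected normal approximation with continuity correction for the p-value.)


Step 1: Combine and sort all 10 observations; assign midranks.
sorted (value, group): (10,X), (11,X), (13,Y), (15,X), (19,Y), (21,X), (21,Y), (28,Y), (30,X), (32,Y)
ranks: 10->1, 11->2, 13->3, 15->4, 19->5, 21->6.5, 21->6.5, 28->8, 30->9, 32->10
Step 2: Rank sum for X: R1 = 1 + 2 + 4 + 6.5 + 9 = 22.5.
Step 3: U_X = R1 - n1(n1+1)/2 = 22.5 - 5*6/2 = 22.5 - 15 = 7.5.
       U_Y = n1*n2 - U_X = 25 - 7.5 = 17.5.
Step 4: Ties are present, so use the tie-corrected normal approximation (with continuity correction) for the p-value.
Step 5: p-value = 0.345742; compare to alpha = 0.1. fail to reject H0.

U_X = 7.5, p = 0.345742, fail to reject H0 at alpha = 0.1.


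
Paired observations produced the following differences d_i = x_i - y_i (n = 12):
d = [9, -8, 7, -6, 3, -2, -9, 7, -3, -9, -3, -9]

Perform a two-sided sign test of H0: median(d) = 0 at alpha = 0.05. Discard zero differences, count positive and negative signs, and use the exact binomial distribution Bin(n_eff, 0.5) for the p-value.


Step 1: Discard zero differences. Original n = 12; n_eff = number of nonzero differences = 12.
Nonzero differences (with sign): +9, -8, +7, -6, +3, -2, -9, +7, -3, -9, -3, -9
Step 2: Count signs: positive = 4, negative = 8.
Step 3: Under H0: P(positive) = 0.5, so the number of positives S ~ Bin(12, 0.5).
Step 4: Two-sided exact p-value = sum of Bin(12,0.5) probabilities at or below the observed probability = 0.387695.
Step 5: alpha = 0.05. fail to reject H0.

n_eff = 12, pos = 4, neg = 8, p = 0.387695, fail to reject H0.


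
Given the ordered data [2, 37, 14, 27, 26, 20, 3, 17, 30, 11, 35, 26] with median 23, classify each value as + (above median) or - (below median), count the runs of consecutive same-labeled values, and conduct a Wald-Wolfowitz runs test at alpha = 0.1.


Step 1: Compute median = 23; label A = above, B = below.
Labels in order: BABAABBBABAA  (n_A = 6, n_B = 6)
Step 2: Count runs R = 8.
Step 3: Under H0 (random ordering), E[R] = 2*n_A*n_B/(n_A+n_B) + 1 = 2*6*6/12 + 1 = 7.0000.
        Var[R] = 2*n_A*n_B*(2*n_A*n_B - n_A - n_B) / ((n_A+n_B)^2 * (n_A+n_B-1)) = 4320/1584 = 2.7273.
        SD[R] = 1.6514.
Step 4: Continuity-corrected z = (R - 0.5 - E[R]) / SD[R] = (8 - 0.5 - 7.0000) / 1.6514 = 0.3028.
Step 5: Two-sided p-value via normal approximation = 2*(1 - Phi(|z|)) = 0.762069.
Step 6: alpha = 0.1. fail to reject H0.

R = 8, z = 0.3028, p = 0.762069, fail to reject H0.


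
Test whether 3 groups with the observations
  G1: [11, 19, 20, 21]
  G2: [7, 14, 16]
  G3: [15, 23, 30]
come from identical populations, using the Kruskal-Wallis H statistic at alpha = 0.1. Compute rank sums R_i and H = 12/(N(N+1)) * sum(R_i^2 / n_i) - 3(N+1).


Step 1: Combine all N = 10 observations and assign midranks.
sorted (value, group, rank): (7,G2,1), (11,G1,2), (14,G2,3), (15,G3,4), (16,G2,5), (19,G1,6), (20,G1,7), (21,G1,8), (23,G3,9), (30,G3,10)
Step 2: Sum ranks within each group.
R_1 = 23 (n_1 = 4)
R_2 = 9 (n_2 = 3)
R_3 = 23 (n_3 = 3)
Step 3: H = 12/(N(N+1)) * sum(R_i^2/n_i) - 3(N+1)
     = 12/(10*11) * (23^2/4 + 9^2/3 + 23^2/3) - 3*11
     = 0.109091 * 335.583 - 33
     = 3.609091.
Step 4: No ties, so H is used without correction.
Step 5: Under H0, H ~ chi^2(2); p-value = 0.164549.
Step 6: alpha = 0.1. fail to reject H0.

H = 3.6091, df = 2, p = 0.164549, fail to reject H0.


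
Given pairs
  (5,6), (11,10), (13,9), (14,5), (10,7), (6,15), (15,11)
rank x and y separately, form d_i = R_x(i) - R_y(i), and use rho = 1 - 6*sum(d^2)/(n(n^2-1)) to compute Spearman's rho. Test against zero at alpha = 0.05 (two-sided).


Step 1: Rank x and y separately (midranks; no ties here).
rank(x): 5->1, 11->4, 13->5, 14->6, 10->3, 6->2, 15->7
rank(y): 6->2, 10->5, 9->4, 5->1, 7->3, 15->7, 11->6
Step 2: d_i = R_x(i) - R_y(i); compute d_i^2.
  (1-2)^2=1, (4-5)^2=1, (5-4)^2=1, (6-1)^2=25, (3-3)^2=0, (2-7)^2=25, (7-6)^2=1
sum(d^2) = 54.
Step 3: rho = 1 - 6*54 / (7*(7^2 - 1)) = 1 - 324/336 = 0.035714.
Step 4: Under H0, t = rho * sqrt((n-2)/(1-rho^2)) = 0.0799 ~ t(5).
Step 5: Two-sided p-value from the t-distribution with 5 df = 0.939408.
Step 6: alpha = 0.05. fail to reject H0.

rho = 0.0357, p = 0.939408, fail to reject H0 at alpha = 0.05.


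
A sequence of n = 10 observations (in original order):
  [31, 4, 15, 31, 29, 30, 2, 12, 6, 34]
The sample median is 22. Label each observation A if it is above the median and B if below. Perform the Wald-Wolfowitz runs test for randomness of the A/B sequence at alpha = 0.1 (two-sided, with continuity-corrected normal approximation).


Step 1: Compute median = 22; label A = above, B = below.
Labels in order: ABBAAABBBA  (n_A = 5, n_B = 5)
Step 2: Count runs R = 5.
Step 3: Under H0 (random ordering), E[R] = 2*n_A*n_B/(n_A+n_B) + 1 = 2*5*5/10 + 1 = 6.0000.
        Var[R] = 2*n_A*n_B*(2*n_A*n_B - n_A - n_B) / ((n_A+n_B)^2 * (n_A+n_B-1)) = 2000/900 = 2.2222.
        SD[R] = 1.4907.
Step 4: Continuity-corrected z = (R + 0.5 - E[R]) / SD[R] = (5 + 0.5 - 6.0000) / 1.4907 = -0.3354.
Step 5: Two-sided p-value via normal approximation = 2*(1 - Phi(|z|)) = 0.737316.
Step 6: alpha = 0.1. fail to reject H0.

R = 5, z = -0.3354, p = 0.737316, fail to reject H0.


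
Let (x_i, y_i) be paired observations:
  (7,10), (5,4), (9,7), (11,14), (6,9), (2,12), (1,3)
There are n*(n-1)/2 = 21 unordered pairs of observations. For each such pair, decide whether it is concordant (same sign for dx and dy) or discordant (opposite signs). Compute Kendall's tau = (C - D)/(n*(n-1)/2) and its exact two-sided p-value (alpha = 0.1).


Step 1: Enumerate the 21 unordered pairs (i,j) with i<j and classify each by sign(x_j-x_i) * sign(y_j-y_i).
  (1,2):dx=-2,dy=-6->C; (1,3):dx=+2,dy=-3->D; (1,4):dx=+4,dy=+4->C; (1,5):dx=-1,dy=-1->C
  (1,6):dx=-5,dy=+2->D; (1,7):dx=-6,dy=-7->C; (2,3):dx=+4,dy=+3->C; (2,4):dx=+6,dy=+10->C
  (2,5):dx=+1,dy=+5->C; (2,6):dx=-3,dy=+8->D; (2,7):dx=-4,dy=-1->C; (3,4):dx=+2,dy=+7->C
  (3,5):dx=-3,dy=+2->D; (3,6):dx=-7,dy=+5->D; (3,7):dx=-8,dy=-4->C; (4,5):dx=-5,dy=-5->C
  (4,6):dx=-9,dy=-2->C; (4,7):dx=-10,dy=-11->C; (5,6):dx=-4,dy=+3->D; (5,7):dx=-5,dy=-6->C
  (6,7):dx=-1,dy=-9->C
Step 2: C = 15, D = 6, total pairs = 21.
Step 3: tau = (C - D)/(n(n-1)/2) = (15 - 6)/21 = 0.428571.
Step 4: Exact two-sided p-value (enumerate n! = 5040 permutations of y under H0): p = 0.238889.
Step 5: alpha = 0.1. fail to reject H0.

tau_b = 0.4286 (C=15, D=6), p = 0.238889, fail to reject H0.


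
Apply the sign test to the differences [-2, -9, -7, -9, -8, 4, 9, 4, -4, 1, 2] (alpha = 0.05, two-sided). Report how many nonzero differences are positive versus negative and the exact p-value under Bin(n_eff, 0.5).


Step 1: Discard zero differences. Original n = 11; n_eff = number of nonzero differences = 11.
Nonzero differences (with sign): -2, -9, -7, -9, -8, +4, +9, +4, -4, +1, +2
Step 2: Count signs: positive = 5, negative = 6.
Step 3: Under H0: P(positive) = 0.5, so the number of positives S ~ Bin(11, 0.5).
Step 4: Two-sided exact p-value = sum of Bin(11,0.5) probabilities at or below the observed probability = 1.000000.
Step 5: alpha = 0.05. fail to reject H0.

n_eff = 11, pos = 5, neg = 6, p = 1.000000, fail to reject H0.


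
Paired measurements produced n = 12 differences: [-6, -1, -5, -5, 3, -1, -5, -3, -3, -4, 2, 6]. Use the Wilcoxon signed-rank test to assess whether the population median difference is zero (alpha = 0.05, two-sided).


Step 1: Drop any zero differences (none here) and take |d_i|.
|d| = [6, 1, 5, 5, 3, 1, 5, 3, 3, 4, 2, 6]
Step 2: Midrank |d_i| (ties get averaged ranks).
ranks: |6|->11.5, |1|->1.5, |5|->9, |5|->9, |3|->5, |1|->1.5, |5|->9, |3|->5, |3|->5, |4|->7, |2|->3, |6|->11.5
Step 3: Attach original signs; sum ranks with positive sign and with negative sign.
W+ = 5 + 3 + 11.5 = 19.5
W- = 11.5 + 1.5 + 9 + 9 + 1.5 + 9 + 5 + 5 + 7 = 58.5
(Check: W+ + W- = 78 should equal n(n+1)/2 = 78.)
Step 4: Test statistic W = min(W+, W-) = 19.5.
Step 5: Ties in |d|, so use the tie-corrected normal approximation.
        E[W] = n(n+1)/4 = 12*13/4 = 39.
        Tie groups: |d|=1 (t=2), |d|=3 (t=3), |d|=5 (t=3), |d|=6 (t=2); sum(t^3 - t) = 60.
        Var[W] = n(n+1)(2n+1)/24 - sum(t^3-t)/48 = 3900/24 - 60/48 = 161.25.
        z = (W - E[W]) / sqrt(Var[W]) = (19.5 - 39) / 12.6984 = -1.5356.
        Two-sided p = 2*Phi(z) = 0.124631.
Step 6: alpha = 0.05. fail to reject H0.

W+ = 19.5, W- = 58.5, W = min = 19.5, p = 0.124631, fail to reject H0.


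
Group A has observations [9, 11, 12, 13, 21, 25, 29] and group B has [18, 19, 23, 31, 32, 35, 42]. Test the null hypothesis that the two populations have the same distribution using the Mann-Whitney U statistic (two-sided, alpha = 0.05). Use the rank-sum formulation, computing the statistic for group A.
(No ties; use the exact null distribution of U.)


Step 1: Combine and sort all 14 observations; assign midranks.
sorted (value, group): (9,X), (11,X), (12,X), (13,X), (18,Y), (19,Y), (21,X), (23,Y), (25,X), (29,X), (31,Y), (32,Y), (35,Y), (42,Y)
ranks: 9->1, 11->2, 12->3, 13->4, 18->5, 19->6, 21->7, 23->8, 25->9, 29->10, 31->11, 32->12, 35->13, 42->14
Step 2: Rank sum for X: R1 = 1 + 2 + 3 + 4 + 7 + 9 + 10 = 36.
Step 3: U_X = R1 - n1(n1+1)/2 = 36 - 7*8/2 = 36 - 28 = 8.
       U_Y = n1*n2 - U_X = 49 - 8 = 41.
Step 4: No ties, so the exact null distribution of U (based on enumerating the C(14,7) = 3432 equally likely rank assignments) gives the two-sided p-value.
Step 5: p-value = 0.037879; compare to alpha = 0.05. reject H0.

U_X = 8, p = 0.037879, reject H0 at alpha = 0.05.


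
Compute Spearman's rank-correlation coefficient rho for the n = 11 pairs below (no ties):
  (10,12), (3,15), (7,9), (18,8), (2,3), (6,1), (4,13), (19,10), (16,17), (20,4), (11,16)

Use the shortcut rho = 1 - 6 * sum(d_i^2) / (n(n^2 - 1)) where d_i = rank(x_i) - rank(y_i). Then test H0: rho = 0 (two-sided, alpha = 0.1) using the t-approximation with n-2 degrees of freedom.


Step 1: Rank x and y separately (midranks; no ties here).
rank(x): 10->6, 3->2, 7->5, 18->9, 2->1, 6->4, 4->3, 19->10, 16->8, 20->11, 11->7
rank(y): 12->7, 15->9, 9->5, 8->4, 3->2, 1->1, 13->8, 10->6, 17->11, 4->3, 16->10
Step 2: d_i = R_x(i) - R_y(i); compute d_i^2.
  (6-7)^2=1, (2-9)^2=49, (5-5)^2=0, (9-4)^2=25, (1-2)^2=1, (4-1)^2=9, (3-8)^2=25, (10-6)^2=16, (8-11)^2=9, (11-3)^2=64, (7-10)^2=9
sum(d^2) = 208.
Step 3: rho = 1 - 6*208 / (11*(11^2 - 1)) = 1 - 1248/1320 = 0.054545.
Step 4: Under H0, t = rho * sqrt((n-2)/(1-rho^2)) = 0.1639 ~ t(9).
Step 5: Two-sided p-value from the t-distribution with 9 df = 0.873447.
Step 6: alpha = 0.1. fail to reject H0.

rho = 0.0545, p = 0.873447, fail to reject H0 at alpha = 0.1.


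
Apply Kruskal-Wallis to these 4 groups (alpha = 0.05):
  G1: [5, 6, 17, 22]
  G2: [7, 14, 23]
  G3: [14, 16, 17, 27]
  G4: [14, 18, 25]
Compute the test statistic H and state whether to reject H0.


Step 1: Combine all N = 14 observations and assign midranks.
sorted (value, group, rank): (5,G1,1), (6,G1,2), (7,G2,3), (14,G2,5), (14,G3,5), (14,G4,5), (16,G3,7), (17,G1,8.5), (17,G3,8.5), (18,G4,10), (22,G1,11), (23,G2,12), (25,G4,13), (27,G3,14)
Step 2: Sum ranks within each group.
R_1 = 22.5 (n_1 = 4)
R_2 = 20 (n_2 = 3)
R_3 = 34.5 (n_3 = 4)
R_4 = 28 (n_4 = 3)
Step 3: H = 12/(N(N+1)) * sum(R_i^2/n_i) - 3(N+1)
     = 12/(14*15) * (22.5^2/4 + 20^2/3 + 34.5^2/4 + 28^2/3) - 3*15
     = 0.057143 * 818.792 - 45
     = 1.788095.
Step 4: Ties present; correction factor C = 1 - 30/(14^3 - 14) = 0.989011. Corrected H = 1.788095 / 0.989011 = 1.807963.
Step 5: Under H0, H ~ chi^2(3); p-value = 0.613204.
Step 6: alpha = 0.05. fail to reject H0.

H = 1.8080, df = 3, p = 0.613204, fail to reject H0.


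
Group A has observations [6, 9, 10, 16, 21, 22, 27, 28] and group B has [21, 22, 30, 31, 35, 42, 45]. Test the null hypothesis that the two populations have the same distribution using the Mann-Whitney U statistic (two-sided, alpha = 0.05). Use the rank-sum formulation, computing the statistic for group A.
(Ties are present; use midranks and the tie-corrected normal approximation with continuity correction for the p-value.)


Step 1: Combine and sort all 15 observations; assign midranks.
sorted (value, group): (6,X), (9,X), (10,X), (16,X), (21,X), (21,Y), (22,X), (22,Y), (27,X), (28,X), (30,Y), (31,Y), (35,Y), (42,Y), (45,Y)
ranks: 6->1, 9->2, 10->3, 16->4, 21->5.5, 21->5.5, 22->7.5, 22->7.5, 27->9, 28->10, 30->11, 31->12, 35->13, 42->14, 45->15
Step 2: Rank sum for X: R1 = 1 + 2 + 3 + 4 + 5.5 + 7.5 + 9 + 10 = 42.
Step 3: U_X = R1 - n1(n1+1)/2 = 42 - 8*9/2 = 42 - 36 = 6.
       U_Y = n1*n2 - U_X = 56 - 6 = 50.
Step 4: Ties are present, so use the tie-corrected normal approximation (with continuity correction) for the p-value.
Step 5: p-value = 0.012681; compare to alpha = 0.05. reject H0.

U_X = 6, p = 0.012681, reject H0 at alpha = 0.05.


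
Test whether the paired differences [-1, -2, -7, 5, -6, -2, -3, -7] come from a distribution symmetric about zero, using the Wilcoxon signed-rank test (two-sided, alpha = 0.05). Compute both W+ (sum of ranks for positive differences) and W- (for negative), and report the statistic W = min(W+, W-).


Step 1: Drop any zero differences (none here) and take |d_i|.
|d| = [1, 2, 7, 5, 6, 2, 3, 7]
Step 2: Midrank |d_i| (ties get averaged ranks).
ranks: |1|->1, |2|->2.5, |7|->7.5, |5|->5, |6|->6, |2|->2.5, |3|->4, |7|->7.5
Step 3: Attach original signs; sum ranks with positive sign and with negative sign.
W+ = 5 = 5
W- = 1 + 2.5 + 7.5 + 6 + 2.5 + 4 + 7.5 = 31
(Check: W+ + W- = 36 should equal n(n+1)/2 = 36.)
Step 4: Test statistic W = min(W+, W-) = 5.
Step 5: Ties in |d|, so use the tie-corrected normal approximation.
        E[W] = n(n+1)/4 = 8*9/4 = 18.
        Tie groups: |d|=2 (t=2), |d|=7 (t=2); sum(t^3 - t) = 12.
        Var[W] = n(n+1)(2n+1)/24 - sum(t^3-t)/48 = 1224/24 - 12/48 = 50.75.
        z = (W - E[W]) / sqrt(Var[W]) = (5 - 18) / 7.1239 = -1.8248.
        Two-sided p = 2*Phi(z) = 0.068025.
Step 6: alpha = 0.05. fail to reject H0.

W+ = 5, W- = 31, W = min = 5, p = 0.068025, fail to reject H0.


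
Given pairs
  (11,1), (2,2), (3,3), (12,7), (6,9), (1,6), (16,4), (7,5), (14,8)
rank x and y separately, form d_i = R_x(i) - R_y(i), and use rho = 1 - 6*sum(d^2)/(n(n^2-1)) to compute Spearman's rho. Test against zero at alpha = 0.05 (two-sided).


Step 1: Rank x and y separately (midranks; no ties here).
rank(x): 11->6, 2->2, 3->3, 12->7, 6->4, 1->1, 16->9, 7->5, 14->8
rank(y): 1->1, 2->2, 3->3, 7->7, 9->9, 6->6, 4->4, 5->5, 8->8
Step 2: d_i = R_x(i) - R_y(i); compute d_i^2.
  (6-1)^2=25, (2-2)^2=0, (3-3)^2=0, (7-7)^2=0, (4-9)^2=25, (1-6)^2=25, (9-4)^2=25, (5-5)^2=0, (8-8)^2=0
sum(d^2) = 100.
Step 3: rho = 1 - 6*100 / (9*(9^2 - 1)) = 1 - 600/720 = 0.166667.
Step 4: Under H0, t = rho * sqrt((n-2)/(1-rho^2)) = 0.4472 ~ t(7).
Step 5: Two-sided p-value from the t-distribution with 7 df = 0.668231.
Step 6: alpha = 0.05. fail to reject H0.

rho = 0.1667, p = 0.668231, fail to reject H0 at alpha = 0.05.


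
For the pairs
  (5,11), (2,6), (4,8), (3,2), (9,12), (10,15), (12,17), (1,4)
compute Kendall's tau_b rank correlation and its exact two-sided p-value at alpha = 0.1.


Step 1: Enumerate the 28 unordered pairs (i,j) with i<j and classify each by sign(x_j-x_i) * sign(y_j-y_i).
  (1,2):dx=-3,dy=-5->C; (1,3):dx=-1,dy=-3->C; (1,4):dx=-2,dy=-9->C; (1,5):dx=+4,dy=+1->C
  (1,6):dx=+5,dy=+4->C; (1,7):dx=+7,dy=+6->C; (1,8):dx=-4,dy=-7->C; (2,3):dx=+2,dy=+2->C
  (2,4):dx=+1,dy=-4->D; (2,5):dx=+7,dy=+6->C; (2,6):dx=+8,dy=+9->C; (2,7):dx=+10,dy=+11->C
  (2,8):dx=-1,dy=-2->C; (3,4):dx=-1,dy=-6->C; (3,5):dx=+5,dy=+4->C; (3,6):dx=+6,dy=+7->C
  (3,7):dx=+8,dy=+9->C; (3,8):dx=-3,dy=-4->C; (4,5):dx=+6,dy=+10->C; (4,6):dx=+7,dy=+13->C
  (4,7):dx=+9,dy=+15->C; (4,8):dx=-2,dy=+2->D; (5,6):dx=+1,dy=+3->C; (5,7):dx=+3,dy=+5->C
  (5,8):dx=-8,dy=-8->C; (6,7):dx=+2,dy=+2->C; (6,8):dx=-9,dy=-11->C; (7,8):dx=-11,dy=-13->C
Step 2: C = 26, D = 2, total pairs = 28.
Step 3: tau = (C - D)/(n(n-1)/2) = (26 - 2)/28 = 0.857143.
Step 4: Exact two-sided p-value (enumerate n! = 40320 permutations of y under H0): p = 0.001736.
Step 5: alpha = 0.1. reject H0.

tau_b = 0.8571 (C=26, D=2), p = 0.001736, reject H0.


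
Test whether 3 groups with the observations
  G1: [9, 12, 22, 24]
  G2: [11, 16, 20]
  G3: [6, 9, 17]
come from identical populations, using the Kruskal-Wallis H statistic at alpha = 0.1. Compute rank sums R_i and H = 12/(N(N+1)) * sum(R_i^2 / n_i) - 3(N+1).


Step 1: Combine all N = 10 observations and assign midranks.
sorted (value, group, rank): (6,G3,1), (9,G1,2.5), (9,G3,2.5), (11,G2,4), (12,G1,5), (16,G2,6), (17,G3,7), (20,G2,8), (22,G1,9), (24,G1,10)
Step 2: Sum ranks within each group.
R_1 = 26.5 (n_1 = 4)
R_2 = 18 (n_2 = 3)
R_3 = 10.5 (n_3 = 3)
Step 3: H = 12/(N(N+1)) * sum(R_i^2/n_i) - 3(N+1)
     = 12/(10*11) * (26.5^2/4 + 18^2/3 + 10.5^2/3) - 3*11
     = 0.109091 * 320.312 - 33
     = 1.943182.
Step 4: Ties present; correction factor C = 1 - 6/(10^3 - 10) = 0.993939. Corrected H = 1.943182 / 0.993939 = 1.955030.
Step 5: Under H0, H ~ chi^2(2); p-value = 0.376245.
Step 6: alpha = 0.1. fail to reject H0.

H = 1.9550, df = 2, p = 0.376245, fail to reject H0.


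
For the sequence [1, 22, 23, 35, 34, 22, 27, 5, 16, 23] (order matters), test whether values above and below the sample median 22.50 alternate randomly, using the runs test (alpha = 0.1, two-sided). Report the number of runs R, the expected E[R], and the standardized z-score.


Step 1: Compute median = 22.50; label A = above, B = below.
Labels in order: BBAAABABBA  (n_A = 5, n_B = 5)
Step 2: Count runs R = 6.
Step 3: Under H0 (random ordering), E[R] = 2*n_A*n_B/(n_A+n_B) + 1 = 2*5*5/10 + 1 = 6.0000.
        Var[R] = 2*n_A*n_B*(2*n_A*n_B - n_A - n_B) / ((n_A+n_B)^2 * (n_A+n_B-1)) = 2000/900 = 2.2222.
        SD[R] = 1.4907.
Step 4: R = E[R], so z = 0 with no continuity correction.
Step 5: Two-sided p-value via normal approximation = 2*(1 - Phi(|z|)) = 1.000000.
Step 6: alpha = 0.1. fail to reject H0.

R = 6, z = 0.0000, p = 1.000000, fail to reject H0.


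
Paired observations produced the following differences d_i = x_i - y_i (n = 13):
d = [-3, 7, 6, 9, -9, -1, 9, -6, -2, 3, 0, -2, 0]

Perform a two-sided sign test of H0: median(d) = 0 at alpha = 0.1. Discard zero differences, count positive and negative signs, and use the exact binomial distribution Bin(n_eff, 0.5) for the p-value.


Step 1: Discard zero differences. Original n = 13; n_eff = number of nonzero differences = 11.
Nonzero differences (with sign): -3, +7, +6, +9, -9, -1, +9, -6, -2, +3, -2
Step 2: Count signs: positive = 5, negative = 6.
Step 3: Under H0: P(positive) = 0.5, so the number of positives S ~ Bin(11, 0.5).
Step 4: Two-sided exact p-value = sum of Bin(11,0.5) probabilities at or below the observed probability = 1.000000.
Step 5: alpha = 0.1. fail to reject H0.

n_eff = 11, pos = 5, neg = 6, p = 1.000000, fail to reject H0.


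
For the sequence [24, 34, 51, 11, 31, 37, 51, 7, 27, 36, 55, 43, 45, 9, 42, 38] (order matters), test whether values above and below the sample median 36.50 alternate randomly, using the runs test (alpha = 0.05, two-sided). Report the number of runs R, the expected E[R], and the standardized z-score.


Step 1: Compute median = 36.50; label A = above, B = below.
Labels in order: BBABBAABBBAAABAA  (n_A = 8, n_B = 8)
Step 2: Count runs R = 8.
Step 3: Under H0 (random ordering), E[R] = 2*n_A*n_B/(n_A+n_B) + 1 = 2*8*8/16 + 1 = 9.0000.
        Var[R] = 2*n_A*n_B*(2*n_A*n_B - n_A - n_B) / ((n_A+n_B)^2 * (n_A+n_B-1)) = 14336/3840 = 3.7333.
        SD[R] = 1.9322.
Step 4: Continuity-corrected z = (R + 0.5 - E[R]) / SD[R] = (8 + 0.5 - 9.0000) / 1.9322 = -0.2588.
Step 5: Two-sided p-value via normal approximation = 2*(1 - Phi(|z|)) = 0.795809.
Step 6: alpha = 0.05. fail to reject H0.

R = 8, z = -0.2588, p = 0.795809, fail to reject H0.


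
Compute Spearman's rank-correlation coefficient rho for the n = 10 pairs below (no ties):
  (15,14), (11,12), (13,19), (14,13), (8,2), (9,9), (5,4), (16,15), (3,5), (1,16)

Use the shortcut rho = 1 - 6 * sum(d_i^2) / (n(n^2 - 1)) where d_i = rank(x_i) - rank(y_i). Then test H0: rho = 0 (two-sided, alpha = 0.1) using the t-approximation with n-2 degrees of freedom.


Step 1: Rank x and y separately (midranks; no ties here).
rank(x): 15->9, 11->6, 13->7, 14->8, 8->4, 9->5, 5->3, 16->10, 3->2, 1->1
rank(y): 14->7, 12->5, 19->10, 13->6, 2->1, 9->4, 4->2, 15->8, 5->3, 16->9
Step 2: d_i = R_x(i) - R_y(i); compute d_i^2.
  (9-7)^2=4, (6-5)^2=1, (7-10)^2=9, (8-6)^2=4, (4-1)^2=9, (5-4)^2=1, (3-2)^2=1, (10-8)^2=4, (2-3)^2=1, (1-9)^2=64
sum(d^2) = 98.
Step 3: rho = 1 - 6*98 / (10*(10^2 - 1)) = 1 - 588/990 = 0.406061.
Step 4: Under H0, t = rho * sqrt((n-2)/(1-rho^2)) = 1.2568 ~ t(8).
Step 5: Two-sided p-value from the t-distribution with 8 df = 0.244282.
Step 6: alpha = 0.1. fail to reject H0.

rho = 0.4061, p = 0.244282, fail to reject H0 at alpha = 0.1.


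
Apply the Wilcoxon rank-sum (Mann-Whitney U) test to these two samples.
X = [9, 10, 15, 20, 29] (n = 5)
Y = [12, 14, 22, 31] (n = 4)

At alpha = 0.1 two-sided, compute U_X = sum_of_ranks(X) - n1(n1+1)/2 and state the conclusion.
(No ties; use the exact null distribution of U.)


Step 1: Combine and sort all 9 observations; assign midranks.
sorted (value, group): (9,X), (10,X), (12,Y), (14,Y), (15,X), (20,X), (22,Y), (29,X), (31,Y)
ranks: 9->1, 10->2, 12->3, 14->4, 15->5, 20->6, 22->7, 29->8, 31->9
Step 2: Rank sum for X: R1 = 1 + 2 + 5 + 6 + 8 = 22.
Step 3: U_X = R1 - n1(n1+1)/2 = 22 - 5*6/2 = 22 - 15 = 7.
       U_Y = n1*n2 - U_X = 20 - 7 = 13.
Step 4: No ties, so the exact null distribution of U (based on enumerating the C(9,5) = 126 equally likely rank assignments) gives the two-sided p-value.
Step 5: p-value = 0.555556; compare to alpha = 0.1. fail to reject H0.

U_X = 7, p = 0.555556, fail to reject H0 at alpha = 0.1.


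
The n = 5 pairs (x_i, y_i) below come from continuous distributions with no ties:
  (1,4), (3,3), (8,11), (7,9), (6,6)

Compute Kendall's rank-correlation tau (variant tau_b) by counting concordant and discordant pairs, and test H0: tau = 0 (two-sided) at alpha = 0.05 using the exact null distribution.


Step 1: Enumerate the 10 unordered pairs (i,j) with i<j and classify each by sign(x_j-x_i) * sign(y_j-y_i).
  (1,2):dx=+2,dy=-1->D; (1,3):dx=+7,dy=+7->C; (1,4):dx=+6,dy=+5->C; (1,5):dx=+5,dy=+2->C
  (2,3):dx=+5,dy=+8->C; (2,4):dx=+4,dy=+6->C; (2,5):dx=+3,dy=+3->C; (3,4):dx=-1,dy=-2->C
  (3,5):dx=-2,dy=-5->C; (4,5):dx=-1,dy=-3->C
Step 2: C = 9, D = 1, total pairs = 10.
Step 3: tau = (C - D)/(n(n-1)/2) = (9 - 1)/10 = 0.800000.
Step 4: Exact two-sided p-value (enumerate n! = 120 permutations of y under H0): p = 0.083333.
Step 5: alpha = 0.05. fail to reject H0.

tau_b = 0.8000 (C=9, D=1), p = 0.083333, fail to reject H0.


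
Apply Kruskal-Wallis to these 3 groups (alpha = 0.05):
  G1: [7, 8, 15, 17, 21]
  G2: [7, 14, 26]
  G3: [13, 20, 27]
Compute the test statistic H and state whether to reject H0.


Step 1: Combine all N = 11 observations and assign midranks.
sorted (value, group, rank): (7,G1,1.5), (7,G2,1.5), (8,G1,3), (13,G3,4), (14,G2,5), (15,G1,6), (17,G1,7), (20,G3,8), (21,G1,9), (26,G2,10), (27,G3,11)
Step 2: Sum ranks within each group.
R_1 = 26.5 (n_1 = 5)
R_2 = 16.5 (n_2 = 3)
R_3 = 23 (n_3 = 3)
Step 3: H = 12/(N(N+1)) * sum(R_i^2/n_i) - 3(N+1)
     = 12/(11*12) * (26.5^2/5 + 16.5^2/3 + 23^2/3) - 3*12
     = 0.090909 * 407.533 - 36
     = 1.048485.
Step 4: Ties present; correction factor C = 1 - 6/(11^3 - 11) = 0.995455. Corrected H = 1.048485 / 0.995455 = 1.053272.
Step 5: Under H0, H ~ chi^2(2); p-value = 0.590588.
Step 6: alpha = 0.05. fail to reject H0.

H = 1.0533, df = 2, p = 0.590588, fail to reject H0.


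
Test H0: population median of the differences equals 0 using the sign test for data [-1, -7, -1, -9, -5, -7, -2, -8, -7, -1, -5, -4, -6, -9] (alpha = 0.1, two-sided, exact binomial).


Step 1: Discard zero differences. Original n = 14; n_eff = number of nonzero differences = 14.
Nonzero differences (with sign): -1, -7, -1, -9, -5, -7, -2, -8, -7, -1, -5, -4, -6, -9
Step 2: Count signs: positive = 0, negative = 14.
Step 3: Under H0: P(positive) = 0.5, so the number of positives S ~ Bin(14, 0.5).
Step 4: Two-sided exact p-value = sum of Bin(14,0.5) probabilities at or below the observed probability = 0.000122.
Step 5: alpha = 0.1. reject H0.

n_eff = 14, pos = 0, neg = 14, p = 0.000122, reject H0.
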